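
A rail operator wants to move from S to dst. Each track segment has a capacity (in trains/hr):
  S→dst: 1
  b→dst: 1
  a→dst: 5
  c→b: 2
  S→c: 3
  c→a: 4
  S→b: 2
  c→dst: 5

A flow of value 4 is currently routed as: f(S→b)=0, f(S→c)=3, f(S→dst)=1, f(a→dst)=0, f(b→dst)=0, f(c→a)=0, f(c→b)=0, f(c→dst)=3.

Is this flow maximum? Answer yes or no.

Residual path S→b→dst has bottleneck 1 > 0.
Pushing 1 along it raises the flow to 5, so the given flow is not maximum.

No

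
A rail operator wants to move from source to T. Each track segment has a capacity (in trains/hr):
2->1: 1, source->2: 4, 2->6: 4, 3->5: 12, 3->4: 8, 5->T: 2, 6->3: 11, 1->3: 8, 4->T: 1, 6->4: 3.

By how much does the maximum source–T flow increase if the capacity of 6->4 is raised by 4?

Original max flow = 3.
Edge 6->4 does not cross the min cut (source side {1, 2, 3, 4, 5, 6, source}), so extra capacity there cannot help.
New max flow = 3. Increase = 0.

0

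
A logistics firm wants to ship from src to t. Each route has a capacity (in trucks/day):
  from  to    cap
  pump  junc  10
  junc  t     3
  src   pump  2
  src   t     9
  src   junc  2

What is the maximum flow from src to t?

Augment src->t: bottleneck 9. Total 9.
Augment src->junc->t: bottleneck 2. Total 11.
Augment src->pump->junc->t: bottleneck 1. Total 12.
No augmenting path remains in the residual graph.

12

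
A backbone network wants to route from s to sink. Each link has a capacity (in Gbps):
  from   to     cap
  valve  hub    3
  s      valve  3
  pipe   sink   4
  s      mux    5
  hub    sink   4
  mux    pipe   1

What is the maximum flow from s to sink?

4

Augment s->valve->hub->sink: bottleneck 3. Total 3.
Augment s->mux->pipe->sink: bottleneck 1. Total 4.
No augmenting path remains in the residual graph.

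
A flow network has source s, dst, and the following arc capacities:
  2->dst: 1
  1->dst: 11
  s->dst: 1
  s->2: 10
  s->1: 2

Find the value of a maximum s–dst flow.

4

Augment s->dst: bottleneck 1. Total 1.
Augment s->1->dst: bottleneck 2. Total 3.
Augment s->2->dst: bottleneck 1. Total 4.
No augmenting path remains in the residual graph.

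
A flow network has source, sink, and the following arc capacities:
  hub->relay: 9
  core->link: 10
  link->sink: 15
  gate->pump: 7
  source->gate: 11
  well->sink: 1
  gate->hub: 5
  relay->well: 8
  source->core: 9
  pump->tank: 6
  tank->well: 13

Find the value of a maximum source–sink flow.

Augment source->core->link->sink: bottleneck 9. Total 9.
Augment source->gate->pump->tank->well->sink: bottleneck 1. Total 10.
No augmenting path remains in the residual graph.

10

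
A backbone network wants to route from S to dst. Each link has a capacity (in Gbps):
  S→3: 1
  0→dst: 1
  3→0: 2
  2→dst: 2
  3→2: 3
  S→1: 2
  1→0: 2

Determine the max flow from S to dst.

Augment S→1→0→dst: bottleneck 1. Total 1.
Augment S→3→2→dst: bottleneck 1. Total 2.
No augmenting path remains in the residual graph.

2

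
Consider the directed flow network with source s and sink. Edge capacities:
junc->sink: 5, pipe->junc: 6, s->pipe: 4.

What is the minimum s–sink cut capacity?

4

Max flow = 4 (via 1 augmenting path).
In the residual at optimum, the set reachable from s is {s}.
Cut edges: s->pipe (cap 4). Sum = 4.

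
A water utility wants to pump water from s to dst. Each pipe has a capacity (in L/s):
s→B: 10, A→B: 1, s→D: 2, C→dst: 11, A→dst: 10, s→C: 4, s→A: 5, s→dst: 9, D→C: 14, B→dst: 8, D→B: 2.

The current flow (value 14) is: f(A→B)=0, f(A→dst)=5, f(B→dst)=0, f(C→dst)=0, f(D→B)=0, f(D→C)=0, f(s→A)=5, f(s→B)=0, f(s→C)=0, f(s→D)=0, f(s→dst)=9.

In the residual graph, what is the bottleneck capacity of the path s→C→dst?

Residual capacities along the path: s→C: 4, C→dst: 11.
Minimum is 4.

4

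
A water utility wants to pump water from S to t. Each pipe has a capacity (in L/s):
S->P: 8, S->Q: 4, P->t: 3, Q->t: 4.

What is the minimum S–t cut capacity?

Max flow = 7 (via 2 augmenting paths).
In the residual at optimum, the set reachable from S is {P, S}.
Cut edges: S->Q (cap 4), P->t (cap 3). Sum = 7.

7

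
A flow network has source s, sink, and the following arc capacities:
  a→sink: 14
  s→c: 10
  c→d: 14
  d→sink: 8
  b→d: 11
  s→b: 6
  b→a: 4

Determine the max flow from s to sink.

12

Augment s→c→d→sink: bottleneck 8. Total 8.
Augment s→b→a→sink: bottleneck 4. Total 12.
No augmenting path remains in the residual graph.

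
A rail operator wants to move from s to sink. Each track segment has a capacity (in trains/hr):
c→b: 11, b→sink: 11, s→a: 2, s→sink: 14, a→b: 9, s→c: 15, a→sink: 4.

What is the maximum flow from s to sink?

27

Augment s→sink: bottleneck 14. Total 14.
Augment s→a→sink: bottleneck 2. Total 16.
Augment s→c→b→sink: bottleneck 11. Total 27.
No augmenting path remains in the residual graph.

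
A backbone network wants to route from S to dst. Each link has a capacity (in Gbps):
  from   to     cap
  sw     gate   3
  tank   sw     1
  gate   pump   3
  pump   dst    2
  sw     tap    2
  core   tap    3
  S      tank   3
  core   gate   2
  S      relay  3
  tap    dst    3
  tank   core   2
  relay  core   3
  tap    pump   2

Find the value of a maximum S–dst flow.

5

Augment S->tank->sw->tap->dst: bottleneck 1. Total 1.
Augment S->tank->core->tap->dst: bottleneck 2. Total 3.
Augment S->relay->core->gate->pump->dst: bottleneck 2. Total 5.
No augmenting path remains in the residual graph.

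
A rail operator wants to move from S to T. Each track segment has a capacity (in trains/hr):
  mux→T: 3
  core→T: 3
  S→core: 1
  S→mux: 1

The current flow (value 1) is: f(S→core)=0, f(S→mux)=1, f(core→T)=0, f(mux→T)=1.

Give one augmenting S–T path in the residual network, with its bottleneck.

Residual along S→core→T: S→core: 1, core→T: 3.
Bottleneck = min = 1.

S→core→T, bottleneck 1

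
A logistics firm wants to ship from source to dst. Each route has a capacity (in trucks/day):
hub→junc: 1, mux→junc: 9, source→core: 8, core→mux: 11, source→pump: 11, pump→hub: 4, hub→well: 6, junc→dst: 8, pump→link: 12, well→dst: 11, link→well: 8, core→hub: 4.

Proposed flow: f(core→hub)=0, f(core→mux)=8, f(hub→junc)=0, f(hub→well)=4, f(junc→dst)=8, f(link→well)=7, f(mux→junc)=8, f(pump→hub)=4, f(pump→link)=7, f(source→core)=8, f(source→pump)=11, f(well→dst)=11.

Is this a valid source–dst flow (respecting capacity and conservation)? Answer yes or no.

Every edge has 0 ≤ f(e) ≤ cap(e).
At each intermediate node, inflow equals outflow.

Yes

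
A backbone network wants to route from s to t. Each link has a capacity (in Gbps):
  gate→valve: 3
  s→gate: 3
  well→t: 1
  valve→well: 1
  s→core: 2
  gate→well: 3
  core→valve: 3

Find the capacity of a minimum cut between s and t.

1

Max flow = 1 (via 1 augmenting path).
In the residual at optimum, the set reachable from s is {core, gate, s, valve, well}.
Cut edges: well→t (cap 1). Sum = 1.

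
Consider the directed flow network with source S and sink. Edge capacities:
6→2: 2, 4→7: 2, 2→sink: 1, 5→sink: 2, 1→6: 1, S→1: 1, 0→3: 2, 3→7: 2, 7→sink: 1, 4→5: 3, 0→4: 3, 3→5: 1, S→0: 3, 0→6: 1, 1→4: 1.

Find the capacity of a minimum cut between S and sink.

Max flow = 4 (via 3 augmenting paths).
In the residual at optimum, the set reachable from S is {S}.
Cut edges: S→0 (cap 3), S→1 (cap 1). Sum = 4.

4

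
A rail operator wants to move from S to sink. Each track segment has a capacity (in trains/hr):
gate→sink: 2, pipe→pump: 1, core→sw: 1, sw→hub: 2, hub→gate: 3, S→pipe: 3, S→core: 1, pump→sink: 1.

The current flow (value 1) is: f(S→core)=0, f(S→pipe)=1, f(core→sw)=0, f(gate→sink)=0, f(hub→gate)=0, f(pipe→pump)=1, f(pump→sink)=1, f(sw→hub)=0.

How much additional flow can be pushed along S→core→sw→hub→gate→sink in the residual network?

1

Residual capacities along the path: S→core: 1, core→sw: 1, sw→hub: 2, hub→gate: 3, gate→sink: 2.
Minimum is 1.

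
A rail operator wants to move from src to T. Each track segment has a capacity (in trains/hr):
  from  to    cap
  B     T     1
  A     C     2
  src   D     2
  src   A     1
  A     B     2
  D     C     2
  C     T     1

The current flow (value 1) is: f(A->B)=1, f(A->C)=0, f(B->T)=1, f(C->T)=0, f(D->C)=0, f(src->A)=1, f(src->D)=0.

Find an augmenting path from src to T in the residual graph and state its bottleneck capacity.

Residual along src->D->C->T: src->D: 2, D->C: 2, C->T: 1.
Bottleneck = min = 1.

src->D->C->T, bottleneck 1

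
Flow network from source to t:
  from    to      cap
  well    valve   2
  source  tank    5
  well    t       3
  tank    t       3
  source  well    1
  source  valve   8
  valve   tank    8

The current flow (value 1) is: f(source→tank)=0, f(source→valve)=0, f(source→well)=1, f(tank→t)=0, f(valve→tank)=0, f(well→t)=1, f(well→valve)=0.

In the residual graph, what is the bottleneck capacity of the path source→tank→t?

3

Residual capacities along the path: source→tank: 5, tank→t: 3.
Minimum is 3.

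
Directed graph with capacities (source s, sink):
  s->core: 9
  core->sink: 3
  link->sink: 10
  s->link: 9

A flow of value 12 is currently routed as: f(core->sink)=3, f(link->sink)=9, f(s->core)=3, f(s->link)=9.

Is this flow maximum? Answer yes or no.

Residual reachable from s: {core, s}; sink is not reachable.
Saturated cut: s->link, core->sink with total capacity 12 = current flow value. Flow is maximum.

Yes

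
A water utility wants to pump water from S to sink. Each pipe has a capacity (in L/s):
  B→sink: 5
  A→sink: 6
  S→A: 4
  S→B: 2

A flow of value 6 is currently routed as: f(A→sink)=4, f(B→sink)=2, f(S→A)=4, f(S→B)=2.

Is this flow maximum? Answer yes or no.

Residual reachable from S: {S}; sink is not reachable.
Saturated cut: S→A, S→B with total capacity 6 = current flow value. Flow is maximum.

Yes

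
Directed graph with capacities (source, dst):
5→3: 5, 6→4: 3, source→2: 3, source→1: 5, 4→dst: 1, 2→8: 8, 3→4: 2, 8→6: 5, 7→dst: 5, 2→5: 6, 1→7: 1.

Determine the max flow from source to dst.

Augment source→1→7→dst: bottleneck 1. Total 1.
Augment source→2→8→6→4→dst: bottleneck 1. Total 2.
No augmenting path remains in the residual graph.

2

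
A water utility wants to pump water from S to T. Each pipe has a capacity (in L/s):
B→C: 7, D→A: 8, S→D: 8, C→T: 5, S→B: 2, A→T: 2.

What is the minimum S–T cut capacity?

Max flow = 4 (via 2 augmenting paths).
In the residual at optimum, the set reachable from S is {A, D, S}.
Cut edges: S→B (cap 2), A→T (cap 2). Sum = 4.

4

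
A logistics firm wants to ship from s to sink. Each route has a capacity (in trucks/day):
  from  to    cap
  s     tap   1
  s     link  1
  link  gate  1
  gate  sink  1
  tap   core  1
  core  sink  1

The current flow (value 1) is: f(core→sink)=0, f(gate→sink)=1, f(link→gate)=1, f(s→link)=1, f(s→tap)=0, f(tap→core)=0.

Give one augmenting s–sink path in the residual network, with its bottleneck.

s→tap→core→sink, bottleneck 1

Residual along s→tap→core→sink: s→tap: 1, tap→core: 1, core→sink: 1.
Bottleneck = min = 1.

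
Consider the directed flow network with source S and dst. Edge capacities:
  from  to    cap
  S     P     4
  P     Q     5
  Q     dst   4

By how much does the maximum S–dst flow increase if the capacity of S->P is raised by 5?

Original max flow = 4.
Even with extra capacity on S->P, another cut of capacity 4 remains binding.
New max flow = 4. Increase = 0.

0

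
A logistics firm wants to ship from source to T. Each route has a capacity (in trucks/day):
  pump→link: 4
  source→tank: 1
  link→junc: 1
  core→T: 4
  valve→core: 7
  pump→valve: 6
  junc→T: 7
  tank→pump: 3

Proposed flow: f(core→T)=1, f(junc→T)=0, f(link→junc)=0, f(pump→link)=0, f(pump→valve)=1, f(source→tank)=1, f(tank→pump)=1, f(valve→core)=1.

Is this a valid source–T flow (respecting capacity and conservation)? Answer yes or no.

Yes

Every edge has 0 ≤ f(e) ≤ cap(e).
At each intermediate node, inflow equals outflow.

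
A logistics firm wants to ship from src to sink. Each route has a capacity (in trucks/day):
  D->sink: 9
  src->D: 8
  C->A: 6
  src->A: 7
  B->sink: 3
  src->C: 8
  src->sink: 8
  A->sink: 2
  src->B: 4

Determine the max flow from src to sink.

21

Augment src->sink: bottleneck 8. Total 8.
Augment src->D->sink: bottleneck 8. Total 16.
Augment src->A->sink: bottleneck 2. Total 18.
Augment src->B->sink: bottleneck 3. Total 21.
No augmenting path remains in the residual graph.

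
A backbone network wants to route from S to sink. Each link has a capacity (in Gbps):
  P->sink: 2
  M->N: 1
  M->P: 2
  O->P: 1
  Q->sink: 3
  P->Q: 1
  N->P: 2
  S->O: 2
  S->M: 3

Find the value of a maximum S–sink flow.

Augment S->M->P->sink: bottleneck 2. Total 2.
Augment S->O->P->Q->sink: bottleneck 1. Total 3.
No augmenting path remains in the residual graph.

3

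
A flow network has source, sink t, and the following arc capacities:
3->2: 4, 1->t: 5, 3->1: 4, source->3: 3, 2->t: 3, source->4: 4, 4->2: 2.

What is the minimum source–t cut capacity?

Max flow = 5 (via 3 augmenting paths).
In the residual at optimum, the set reachable from source is {4, source}.
Cut edges: source->3 (cap 3), 4->2 (cap 2). Sum = 5.

5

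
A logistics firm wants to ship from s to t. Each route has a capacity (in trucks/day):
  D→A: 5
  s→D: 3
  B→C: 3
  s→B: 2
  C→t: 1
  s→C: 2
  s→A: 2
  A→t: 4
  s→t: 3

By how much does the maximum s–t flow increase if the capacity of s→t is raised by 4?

4

Original max flow = 8.
After raising cap(s→t), augmenting paths through that edge carry 4 more units.
New max flow = 12. Increase = 4.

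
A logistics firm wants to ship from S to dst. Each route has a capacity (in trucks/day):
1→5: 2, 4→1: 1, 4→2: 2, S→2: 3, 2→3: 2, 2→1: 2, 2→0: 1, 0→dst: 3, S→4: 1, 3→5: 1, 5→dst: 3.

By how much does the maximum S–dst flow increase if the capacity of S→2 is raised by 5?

Original max flow = 4.
Even with extra capacity on S→2, another cut of capacity 4 remains binding.
New max flow = 4. Increase = 0.

0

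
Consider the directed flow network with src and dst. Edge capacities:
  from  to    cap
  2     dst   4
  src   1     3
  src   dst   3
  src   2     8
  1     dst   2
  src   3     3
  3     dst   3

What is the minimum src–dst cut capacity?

12

Max flow = 12 (via 4 augmenting paths).
In the residual at optimum, the set reachable from src is {1, 2, src}.
Cut edges: src->3 (cap 3), src->dst (cap 3), 1->dst (cap 2), 2->dst (cap 4). Sum = 12.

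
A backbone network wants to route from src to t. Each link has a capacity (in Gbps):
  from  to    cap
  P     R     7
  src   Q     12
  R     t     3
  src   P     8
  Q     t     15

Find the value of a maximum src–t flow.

15

Augment src→Q→t: bottleneck 12. Total 12.
Augment src→P→R→t: bottleneck 3. Total 15.
No augmenting path remains in the residual graph.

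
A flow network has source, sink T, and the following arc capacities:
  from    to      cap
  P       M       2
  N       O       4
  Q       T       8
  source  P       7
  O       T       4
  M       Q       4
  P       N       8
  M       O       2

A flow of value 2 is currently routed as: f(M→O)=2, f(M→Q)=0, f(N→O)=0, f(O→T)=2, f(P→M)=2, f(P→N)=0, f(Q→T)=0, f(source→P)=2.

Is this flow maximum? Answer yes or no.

Residual path source→P→N→O→T has bottleneck 2 > 0.
Pushing 2 along it raises the flow to 4, so the given flow is not maximum.

No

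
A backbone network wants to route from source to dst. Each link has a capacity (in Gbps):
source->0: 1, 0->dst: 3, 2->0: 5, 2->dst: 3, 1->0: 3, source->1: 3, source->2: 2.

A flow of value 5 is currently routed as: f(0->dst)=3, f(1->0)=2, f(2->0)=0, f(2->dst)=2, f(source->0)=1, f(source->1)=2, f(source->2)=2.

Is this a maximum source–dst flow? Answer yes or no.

Yes

Residual reachable from source: {0, 1, source}; dst is not reachable.
Saturated cut: source->2, 0->dst with total capacity 5 = current flow value. Flow is maximum.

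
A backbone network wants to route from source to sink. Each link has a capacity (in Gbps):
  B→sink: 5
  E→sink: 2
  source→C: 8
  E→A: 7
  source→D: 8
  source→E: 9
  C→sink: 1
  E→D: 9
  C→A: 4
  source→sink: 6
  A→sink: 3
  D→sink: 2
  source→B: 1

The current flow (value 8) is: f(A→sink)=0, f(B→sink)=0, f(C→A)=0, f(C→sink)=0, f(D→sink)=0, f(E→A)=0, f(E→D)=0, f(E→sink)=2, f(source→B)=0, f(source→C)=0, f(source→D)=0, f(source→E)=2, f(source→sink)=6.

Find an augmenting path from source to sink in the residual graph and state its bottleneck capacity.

Residual along source→D→sink: source→D: 8, D→sink: 2.
Bottleneck = min = 2.

source→D→sink, bottleneck 2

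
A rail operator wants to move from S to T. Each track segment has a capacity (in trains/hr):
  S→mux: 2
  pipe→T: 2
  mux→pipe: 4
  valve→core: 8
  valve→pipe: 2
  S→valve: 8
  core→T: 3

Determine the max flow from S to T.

Augment S→valve→core→T: bottleneck 3. Total 3.
Augment S→valve→pipe→T: bottleneck 2. Total 5.
No augmenting path remains in the residual graph.

5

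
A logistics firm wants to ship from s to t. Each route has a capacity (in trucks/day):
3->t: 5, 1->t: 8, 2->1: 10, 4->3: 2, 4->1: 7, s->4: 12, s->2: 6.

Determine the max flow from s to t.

10

Augment s->4->3->t: bottleneck 2. Total 2.
Augment s->4->1->t: bottleneck 7. Total 9.
Augment s->2->1->t: bottleneck 1. Total 10.
No augmenting path remains in the residual graph.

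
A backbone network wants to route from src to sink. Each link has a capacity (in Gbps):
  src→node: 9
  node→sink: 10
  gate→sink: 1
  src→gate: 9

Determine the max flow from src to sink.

10

Augment src→node→sink: bottleneck 9. Total 9.
Augment src→gate→sink: bottleneck 1. Total 10.
No augmenting path remains in the residual graph.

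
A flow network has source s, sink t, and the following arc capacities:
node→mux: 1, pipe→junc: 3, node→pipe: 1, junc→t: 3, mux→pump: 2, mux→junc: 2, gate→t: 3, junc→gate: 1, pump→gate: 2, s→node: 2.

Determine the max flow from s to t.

2

Augment s→node→pipe→junc→t: bottleneck 1. Total 1.
Augment s→node→mux→junc→t: bottleneck 1. Total 2.
No augmenting path remains in the residual graph.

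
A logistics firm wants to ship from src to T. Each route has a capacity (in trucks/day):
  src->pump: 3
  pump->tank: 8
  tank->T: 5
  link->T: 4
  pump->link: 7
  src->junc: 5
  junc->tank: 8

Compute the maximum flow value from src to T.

8

Augment src->junc->tank->T: bottleneck 5. Total 5.
Augment src->pump->link->T: bottleneck 3. Total 8.
No augmenting path remains in the residual graph.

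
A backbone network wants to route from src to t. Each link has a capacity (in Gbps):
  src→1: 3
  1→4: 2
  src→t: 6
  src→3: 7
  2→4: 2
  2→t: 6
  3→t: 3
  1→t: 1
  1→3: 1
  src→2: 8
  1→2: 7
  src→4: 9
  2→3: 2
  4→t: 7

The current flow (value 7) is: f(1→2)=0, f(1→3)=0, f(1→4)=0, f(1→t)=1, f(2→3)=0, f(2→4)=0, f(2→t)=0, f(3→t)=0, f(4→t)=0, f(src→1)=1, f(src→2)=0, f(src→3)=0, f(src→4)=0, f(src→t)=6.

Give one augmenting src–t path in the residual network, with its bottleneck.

src→2→t, bottleneck 6

Residual along src→2→t: src→2: 8, 2→t: 6.
Bottleneck = min = 6.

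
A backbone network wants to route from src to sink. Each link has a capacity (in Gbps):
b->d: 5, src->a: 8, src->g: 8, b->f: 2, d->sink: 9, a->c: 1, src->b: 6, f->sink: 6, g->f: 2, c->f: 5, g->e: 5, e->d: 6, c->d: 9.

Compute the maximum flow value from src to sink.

Augment src->g->f->sink: bottleneck 2. Total 2.
Augment src->b->f->sink: bottleneck 2. Total 4.
Augment src->b->d->sink: bottleneck 4. Total 8.
Augment src->a->c->f->sink: bottleneck 1. Total 9.
Augment src->g->e->d->sink: bottleneck 5. Total 14.
No augmenting path remains in the residual graph.

14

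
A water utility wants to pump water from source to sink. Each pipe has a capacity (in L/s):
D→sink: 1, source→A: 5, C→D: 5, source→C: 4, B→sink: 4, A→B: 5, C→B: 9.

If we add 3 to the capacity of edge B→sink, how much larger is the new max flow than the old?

Original max flow = 5.
After raising cap(B→sink), augmenting paths through that edge carry 3 more units.
New max flow = 8. Increase = 3.

3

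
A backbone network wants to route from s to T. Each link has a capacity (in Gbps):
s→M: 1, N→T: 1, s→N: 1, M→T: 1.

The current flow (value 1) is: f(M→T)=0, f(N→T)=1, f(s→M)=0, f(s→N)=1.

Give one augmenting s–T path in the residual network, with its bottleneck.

s→M→T, bottleneck 1

Residual along s→M→T: s→M: 1, M→T: 1.
Bottleneck = min = 1.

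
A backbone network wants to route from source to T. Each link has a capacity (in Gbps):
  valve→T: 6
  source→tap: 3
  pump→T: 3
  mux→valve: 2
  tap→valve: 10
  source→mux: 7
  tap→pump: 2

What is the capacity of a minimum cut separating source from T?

Max flow = 5 (via 3 augmenting paths).
In the residual at optimum, the set reachable from source is {mux, source}.
Cut edges: source→tap (cap 3), mux→valve (cap 2). Sum = 5.

5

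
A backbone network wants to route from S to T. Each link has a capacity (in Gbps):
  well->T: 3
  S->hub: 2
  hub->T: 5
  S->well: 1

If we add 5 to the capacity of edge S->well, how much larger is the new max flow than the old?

2

Original max flow = 3.
After raising cap(S->well), augmenting paths through that edge carry 2 more units.
New max flow = 5. Increase = 2.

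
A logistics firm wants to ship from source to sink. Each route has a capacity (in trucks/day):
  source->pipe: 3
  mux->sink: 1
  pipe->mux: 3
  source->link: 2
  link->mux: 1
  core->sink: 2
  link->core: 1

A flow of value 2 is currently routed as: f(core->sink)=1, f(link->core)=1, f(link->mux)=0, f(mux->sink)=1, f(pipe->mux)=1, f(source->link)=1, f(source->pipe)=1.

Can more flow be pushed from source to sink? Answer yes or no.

Residual reachable from source: {link, mux, pipe, source}; sink is not reachable.
Saturated cut: link->core, mux->sink with total capacity 2 = current flow value. Flow is maximum.

No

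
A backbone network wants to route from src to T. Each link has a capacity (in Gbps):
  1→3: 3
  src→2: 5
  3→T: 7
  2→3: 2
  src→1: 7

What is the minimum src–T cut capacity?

5

Max flow = 5 (via 2 augmenting paths).
In the residual at optimum, the set reachable from src is {1, 2, src}.
Cut edges: 2→3 (cap 2), 1→3 (cap 3). Sum = 5.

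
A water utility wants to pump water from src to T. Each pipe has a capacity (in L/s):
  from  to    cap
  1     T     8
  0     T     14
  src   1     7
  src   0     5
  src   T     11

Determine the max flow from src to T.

Augment src->T: bottleneck 11. Total 11.
Augment src->0->T: bottleneck 5. Total 16.
Augment src->1->T: bottleneck 7. Total 23.
No augmenting path remains in the residual graph.

23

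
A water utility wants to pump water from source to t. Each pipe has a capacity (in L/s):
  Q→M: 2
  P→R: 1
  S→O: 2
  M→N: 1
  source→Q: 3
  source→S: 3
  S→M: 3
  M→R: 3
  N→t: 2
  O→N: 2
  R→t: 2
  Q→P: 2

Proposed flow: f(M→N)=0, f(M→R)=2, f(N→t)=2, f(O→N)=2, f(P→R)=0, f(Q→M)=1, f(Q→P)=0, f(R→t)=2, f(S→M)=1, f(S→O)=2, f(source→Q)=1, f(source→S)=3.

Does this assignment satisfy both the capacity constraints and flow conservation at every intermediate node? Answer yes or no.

Yes

Every edge has 0 ≤ f(e) ≤ cap(e).
At each intermediate node, inflow equals outflow.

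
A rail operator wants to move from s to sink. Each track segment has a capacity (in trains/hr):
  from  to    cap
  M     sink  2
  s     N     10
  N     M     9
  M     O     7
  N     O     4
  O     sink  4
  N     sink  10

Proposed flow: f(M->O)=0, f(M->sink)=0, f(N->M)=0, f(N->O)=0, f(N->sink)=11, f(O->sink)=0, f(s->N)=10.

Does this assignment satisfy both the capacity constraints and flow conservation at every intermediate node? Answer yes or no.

Capacity violated on N->sink: flow 11 > capacity 10.

No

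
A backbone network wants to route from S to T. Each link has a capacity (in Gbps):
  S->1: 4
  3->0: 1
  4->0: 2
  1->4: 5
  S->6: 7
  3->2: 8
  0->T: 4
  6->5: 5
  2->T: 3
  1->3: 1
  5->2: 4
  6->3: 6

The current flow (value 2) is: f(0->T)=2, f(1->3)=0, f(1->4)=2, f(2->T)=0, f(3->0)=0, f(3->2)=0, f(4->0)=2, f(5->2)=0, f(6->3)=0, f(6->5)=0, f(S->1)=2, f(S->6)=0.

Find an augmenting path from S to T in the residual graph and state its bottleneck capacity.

Residual along S->1->3->0->T: S->1: 2, 1->3: 1, 3->0: 1, 0->T: 2.
Bottleneck = min = 1.

S->1->3->0->T, bottleneck 1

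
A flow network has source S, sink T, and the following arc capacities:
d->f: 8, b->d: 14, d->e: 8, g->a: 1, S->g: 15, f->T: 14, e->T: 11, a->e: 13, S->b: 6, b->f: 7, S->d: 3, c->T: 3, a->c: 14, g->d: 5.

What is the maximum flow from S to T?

15

Augment S->b->f->T: bottleneck 6. Total 6.
Augment S->d->f->T: bottleneck 3. Total 9.
Augment S->g->d->f->T: bottleneck 5. Total 14.
Augment S->g->a->c->T: bottleneck 1. Total 15.
No augmenting path remains in the residual graph.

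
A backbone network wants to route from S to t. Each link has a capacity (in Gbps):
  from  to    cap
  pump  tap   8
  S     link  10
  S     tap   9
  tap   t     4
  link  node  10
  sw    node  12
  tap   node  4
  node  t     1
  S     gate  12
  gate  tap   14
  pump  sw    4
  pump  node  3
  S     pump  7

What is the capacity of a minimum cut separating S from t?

Max flow = 5 (via 2 augmenting paths).
In the residual at optimum, the set reachable from S is {S, gate, link, node, pump, sw, tap}.
Cut edges: tap->t (cap 4), node->t (cap 1). Sum = 5.

5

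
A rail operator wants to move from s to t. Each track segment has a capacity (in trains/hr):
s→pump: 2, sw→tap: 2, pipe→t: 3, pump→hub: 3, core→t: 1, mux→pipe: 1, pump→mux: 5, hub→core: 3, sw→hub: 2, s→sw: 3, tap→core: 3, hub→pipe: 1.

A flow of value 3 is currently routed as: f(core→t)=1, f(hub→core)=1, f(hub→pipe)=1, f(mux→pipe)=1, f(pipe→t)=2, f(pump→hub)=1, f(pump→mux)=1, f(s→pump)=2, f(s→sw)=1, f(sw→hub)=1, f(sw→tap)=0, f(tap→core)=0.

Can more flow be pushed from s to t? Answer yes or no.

No

Residual reachable from s: {core, hub, mux, pump, s, sw, tap}; t is not reachable.
Saturated cut: mux→pipe, hub→pipe, core→t with total capacity 3 = current flow value. Flow is maximum.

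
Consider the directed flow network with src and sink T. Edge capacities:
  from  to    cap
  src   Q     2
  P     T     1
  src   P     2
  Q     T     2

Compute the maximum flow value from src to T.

Augment src→P→T: bottleneck 1. Total 1.
Augment src→Q→T: bottleneck 2. Total 3.
No augmenting path remains in the residual graph.

3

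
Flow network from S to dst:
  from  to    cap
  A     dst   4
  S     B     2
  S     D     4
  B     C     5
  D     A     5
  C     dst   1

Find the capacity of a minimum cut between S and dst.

5

Max flow = 5 (via 2 augmenting paths).
In the residual at optimum, the set reachable from S is {B, C, S}.
Cut edges: S→D (cap 4), C→dst (cap 1). Sum = 5.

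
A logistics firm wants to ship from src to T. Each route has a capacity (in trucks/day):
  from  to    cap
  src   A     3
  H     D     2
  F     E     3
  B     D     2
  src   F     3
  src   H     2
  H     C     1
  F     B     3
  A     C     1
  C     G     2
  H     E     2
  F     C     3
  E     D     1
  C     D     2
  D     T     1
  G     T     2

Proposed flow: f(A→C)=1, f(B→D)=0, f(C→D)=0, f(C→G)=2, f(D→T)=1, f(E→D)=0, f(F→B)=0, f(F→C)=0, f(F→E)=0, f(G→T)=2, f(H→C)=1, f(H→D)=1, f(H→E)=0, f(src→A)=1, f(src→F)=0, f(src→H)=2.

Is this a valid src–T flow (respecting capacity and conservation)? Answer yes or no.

Yes

Every edge has 0 ≤ f(e) ≤ cap(e).
At each intermediate node, inflow equals outflow.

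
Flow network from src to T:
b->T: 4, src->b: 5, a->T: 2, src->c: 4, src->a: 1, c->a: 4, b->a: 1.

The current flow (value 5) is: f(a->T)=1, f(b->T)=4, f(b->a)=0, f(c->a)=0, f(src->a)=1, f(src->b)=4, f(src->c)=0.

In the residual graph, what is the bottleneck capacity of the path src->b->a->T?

1

Residual capacities along the path: src->b: 1, b->a: 1, a->T: 1.
Minimum is 1.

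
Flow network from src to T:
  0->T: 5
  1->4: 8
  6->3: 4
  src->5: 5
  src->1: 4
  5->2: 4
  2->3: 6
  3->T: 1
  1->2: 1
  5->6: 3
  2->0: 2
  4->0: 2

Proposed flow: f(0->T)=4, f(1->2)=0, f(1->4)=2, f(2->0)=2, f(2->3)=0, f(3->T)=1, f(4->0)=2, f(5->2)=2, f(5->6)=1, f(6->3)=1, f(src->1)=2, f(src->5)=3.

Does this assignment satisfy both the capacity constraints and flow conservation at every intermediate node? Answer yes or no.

Every edge has 0 ≤ f(e) ≤ cap(e).
At each intermediate node, inflow equals outflow.

Yes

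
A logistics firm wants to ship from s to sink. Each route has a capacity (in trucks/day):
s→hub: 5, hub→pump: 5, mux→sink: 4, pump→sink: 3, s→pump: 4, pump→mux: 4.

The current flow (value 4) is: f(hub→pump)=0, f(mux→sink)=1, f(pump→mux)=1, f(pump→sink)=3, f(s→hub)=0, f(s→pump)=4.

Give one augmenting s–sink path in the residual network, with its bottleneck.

Residual along s→hub→pump→mux→sink: s→hub: 5, hub→pump: 5, pump→mux: 3, mux→sink: 3.
Bottleneck = min = 3.

s→hub→pump→mux→sink, bottleneck 3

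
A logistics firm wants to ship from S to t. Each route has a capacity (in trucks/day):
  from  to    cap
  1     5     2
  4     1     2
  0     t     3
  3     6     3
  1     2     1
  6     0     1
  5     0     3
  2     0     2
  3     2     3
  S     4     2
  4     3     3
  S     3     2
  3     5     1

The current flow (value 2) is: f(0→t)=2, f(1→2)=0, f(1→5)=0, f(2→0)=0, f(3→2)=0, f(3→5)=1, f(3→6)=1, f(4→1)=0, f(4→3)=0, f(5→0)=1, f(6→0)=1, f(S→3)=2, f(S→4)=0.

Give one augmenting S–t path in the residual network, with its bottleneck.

Residual along S→4→3→2→0→t: S→4: 2, 4→3: 3, 3→2: 3, 2→0: 2, 0→t: 1.
Bottleneck = min = 1.

S→4→3→2→0→t, bottleneck 1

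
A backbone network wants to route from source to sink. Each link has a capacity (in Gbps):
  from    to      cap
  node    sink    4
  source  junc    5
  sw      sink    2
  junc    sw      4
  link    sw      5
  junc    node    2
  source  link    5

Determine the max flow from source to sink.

4

Augment source->link->sw->sink: bottleneck 2. Total 2.
Augment source->junc->node->sink: bottleneck 2. Total 4.
No augmenting path remains in the residual graph.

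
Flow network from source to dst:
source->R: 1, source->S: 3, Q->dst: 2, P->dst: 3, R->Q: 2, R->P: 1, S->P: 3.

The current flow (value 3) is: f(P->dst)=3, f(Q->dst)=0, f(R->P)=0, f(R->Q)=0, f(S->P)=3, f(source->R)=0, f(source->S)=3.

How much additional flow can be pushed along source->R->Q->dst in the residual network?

Residual capacities along the path: source->R: 1, R->Q: 2, Q->dst: 2.
Minimum is 1.

1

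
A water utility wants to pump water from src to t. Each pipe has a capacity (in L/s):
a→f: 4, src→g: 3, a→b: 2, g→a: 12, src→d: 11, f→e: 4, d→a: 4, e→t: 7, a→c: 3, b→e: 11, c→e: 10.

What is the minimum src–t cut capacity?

7

Max flow = 7 (via 4 augmenting paths).
In the residual at optimum, the set reachable from src is {d, src}.
Cut edges: src→g (cap 3), d→a (cap 4). Sum = 7.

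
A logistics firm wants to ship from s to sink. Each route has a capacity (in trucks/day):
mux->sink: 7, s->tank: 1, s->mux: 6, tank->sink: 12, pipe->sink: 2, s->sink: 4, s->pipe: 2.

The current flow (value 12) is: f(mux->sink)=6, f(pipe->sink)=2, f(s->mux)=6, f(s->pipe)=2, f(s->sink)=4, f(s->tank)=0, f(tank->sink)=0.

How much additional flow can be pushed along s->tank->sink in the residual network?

Residual capacities along the path: s->tank: 1, tank->sink: 12.
Minimum is 1.

1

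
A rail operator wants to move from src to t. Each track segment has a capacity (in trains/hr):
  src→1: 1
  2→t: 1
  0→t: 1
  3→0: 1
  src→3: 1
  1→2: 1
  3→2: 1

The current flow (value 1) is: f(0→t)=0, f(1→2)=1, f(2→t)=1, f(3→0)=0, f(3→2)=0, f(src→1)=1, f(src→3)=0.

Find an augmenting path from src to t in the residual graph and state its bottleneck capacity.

src→3→0→t, bottleneck 1

Residual along src→3→0→t: src→3: 1, 3→0: 1, 0→t: 1.
Bottleneck = min = 1.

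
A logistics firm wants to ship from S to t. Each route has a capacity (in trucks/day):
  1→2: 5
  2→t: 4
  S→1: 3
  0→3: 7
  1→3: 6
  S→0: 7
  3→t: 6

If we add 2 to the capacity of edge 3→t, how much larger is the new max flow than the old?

1

Original max flow = 9.
After raising cap(3→t), augmenting paths through that edge carry 1 more unit.
New max flow = 10. Increase = 1.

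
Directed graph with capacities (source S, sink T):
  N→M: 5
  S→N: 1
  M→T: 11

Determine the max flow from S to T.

1

Augment S→N→M→T: bottleneck 1. Total 1.
No augmenting path remains in the residual graph.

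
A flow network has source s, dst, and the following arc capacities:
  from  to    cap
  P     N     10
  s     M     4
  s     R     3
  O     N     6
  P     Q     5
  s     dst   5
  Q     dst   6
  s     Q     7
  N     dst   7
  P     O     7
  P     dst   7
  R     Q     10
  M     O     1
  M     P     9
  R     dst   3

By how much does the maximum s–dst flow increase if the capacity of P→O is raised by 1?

Original max flow = 18.
Edge P→O does not cross the min cut (source side {Q, s}), so extra capacity there cannot help.
New max flow = 18. Increase = 0.

0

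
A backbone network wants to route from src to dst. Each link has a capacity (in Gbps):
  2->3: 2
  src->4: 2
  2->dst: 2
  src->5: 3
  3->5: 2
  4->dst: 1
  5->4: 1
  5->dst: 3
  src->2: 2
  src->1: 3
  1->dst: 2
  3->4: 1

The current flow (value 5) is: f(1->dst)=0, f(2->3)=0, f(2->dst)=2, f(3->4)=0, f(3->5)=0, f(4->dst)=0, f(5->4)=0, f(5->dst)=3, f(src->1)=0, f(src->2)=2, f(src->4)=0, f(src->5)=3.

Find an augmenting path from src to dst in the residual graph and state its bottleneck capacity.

Residual along src->1->dst: src->1: 3, 1->dst: 2.
Bottleneck = min = 2.

src->1->dst, bottleneck 2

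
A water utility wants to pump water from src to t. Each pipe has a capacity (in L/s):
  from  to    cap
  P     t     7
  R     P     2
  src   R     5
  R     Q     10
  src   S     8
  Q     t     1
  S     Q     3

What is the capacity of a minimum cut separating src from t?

Max flow = 3 (via 2 augmenting paths).
In the residual at optimum, the set reachable from src is {Q, R, S, src}.
Cut edges: R->P (cap 2), Q->t (cap 1). Sum = 3.

3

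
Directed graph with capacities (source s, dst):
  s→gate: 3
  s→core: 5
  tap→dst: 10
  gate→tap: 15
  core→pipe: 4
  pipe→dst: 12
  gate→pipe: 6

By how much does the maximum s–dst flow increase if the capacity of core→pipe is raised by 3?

1

Original max flow = 7.
After raising cap(core→pipe), augmenting paths through that edge carry 1 more unit.
New max flow = 8. Increase = 1.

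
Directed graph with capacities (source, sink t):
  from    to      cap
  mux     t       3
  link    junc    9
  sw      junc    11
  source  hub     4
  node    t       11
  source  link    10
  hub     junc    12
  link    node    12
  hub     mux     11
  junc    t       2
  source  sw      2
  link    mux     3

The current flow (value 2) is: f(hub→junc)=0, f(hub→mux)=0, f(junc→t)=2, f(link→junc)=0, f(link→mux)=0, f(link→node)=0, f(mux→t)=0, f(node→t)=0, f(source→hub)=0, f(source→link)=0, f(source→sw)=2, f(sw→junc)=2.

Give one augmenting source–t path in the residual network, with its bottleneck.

Residual along source→link→node→t: source→link: 10, link→node: 12, node→t: 11.
Bottleneck = min = 10.

source→link→node→t, bottleneck 10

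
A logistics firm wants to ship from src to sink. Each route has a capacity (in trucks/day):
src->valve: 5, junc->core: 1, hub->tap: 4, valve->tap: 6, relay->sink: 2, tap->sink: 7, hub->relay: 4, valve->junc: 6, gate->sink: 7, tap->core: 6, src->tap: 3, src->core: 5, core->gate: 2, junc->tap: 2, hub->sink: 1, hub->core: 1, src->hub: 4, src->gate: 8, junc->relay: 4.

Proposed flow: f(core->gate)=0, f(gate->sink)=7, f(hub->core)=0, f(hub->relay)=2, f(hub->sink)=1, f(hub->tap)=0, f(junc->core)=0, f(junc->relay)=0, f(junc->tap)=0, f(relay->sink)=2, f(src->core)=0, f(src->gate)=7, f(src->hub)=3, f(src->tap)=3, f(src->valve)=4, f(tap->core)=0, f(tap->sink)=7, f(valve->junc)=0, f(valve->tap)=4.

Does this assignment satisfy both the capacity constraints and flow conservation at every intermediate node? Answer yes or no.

Every edge has 0 ≤ f(e) ≤ cap(e).
At each intermediate node, inflow equals outflow.

Yes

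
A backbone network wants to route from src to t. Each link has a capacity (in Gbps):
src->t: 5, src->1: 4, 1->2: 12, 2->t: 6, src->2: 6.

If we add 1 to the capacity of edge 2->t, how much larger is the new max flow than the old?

1

Original max flow = 11.
After raising cap(2->t), augmenting paths through that edge carry 1 more unit.
New max flow = 12. Increase = 1.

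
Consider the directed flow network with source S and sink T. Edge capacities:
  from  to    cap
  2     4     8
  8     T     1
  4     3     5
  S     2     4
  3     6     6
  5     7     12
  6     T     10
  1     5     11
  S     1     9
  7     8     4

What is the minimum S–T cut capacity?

Max flow = 5 (via 2 augmenting paths).
In the residual at optimum, the set reachable from S is {1, 5, 7, 8, S}.
Cut edges: S→2 (cap 4), 8→T (cap 1). Sum = 5.

5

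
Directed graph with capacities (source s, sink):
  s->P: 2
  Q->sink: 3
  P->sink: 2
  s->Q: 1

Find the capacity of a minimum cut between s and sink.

3

Max flow = 3 (via 2 augmenting paths).
In the residual at optimum, the set reachable from s is {s}.
Cut edges: s->Q (cap 1), s->P (cap 2). Sum = 3.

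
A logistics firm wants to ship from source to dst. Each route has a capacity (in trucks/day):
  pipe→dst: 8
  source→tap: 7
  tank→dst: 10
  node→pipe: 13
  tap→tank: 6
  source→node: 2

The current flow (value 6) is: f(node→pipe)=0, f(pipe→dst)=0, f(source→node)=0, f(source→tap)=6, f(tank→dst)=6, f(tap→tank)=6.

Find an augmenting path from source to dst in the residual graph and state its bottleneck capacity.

Residual along source→node→pipe→dst: source→node: 2, node→pipe: 13, pipe→dst: 8.
Bottleneck = min = 2.

source→node→pipe→dst, bottleneck 2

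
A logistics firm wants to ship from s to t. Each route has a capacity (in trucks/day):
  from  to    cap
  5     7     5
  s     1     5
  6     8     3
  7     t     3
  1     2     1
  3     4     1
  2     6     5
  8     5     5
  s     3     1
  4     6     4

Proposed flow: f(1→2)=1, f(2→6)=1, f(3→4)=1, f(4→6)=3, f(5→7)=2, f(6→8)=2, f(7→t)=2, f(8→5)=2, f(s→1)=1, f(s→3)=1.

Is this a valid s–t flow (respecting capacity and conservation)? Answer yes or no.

No

Conservation fails at 4: inflow 1 ≠ outflow 3.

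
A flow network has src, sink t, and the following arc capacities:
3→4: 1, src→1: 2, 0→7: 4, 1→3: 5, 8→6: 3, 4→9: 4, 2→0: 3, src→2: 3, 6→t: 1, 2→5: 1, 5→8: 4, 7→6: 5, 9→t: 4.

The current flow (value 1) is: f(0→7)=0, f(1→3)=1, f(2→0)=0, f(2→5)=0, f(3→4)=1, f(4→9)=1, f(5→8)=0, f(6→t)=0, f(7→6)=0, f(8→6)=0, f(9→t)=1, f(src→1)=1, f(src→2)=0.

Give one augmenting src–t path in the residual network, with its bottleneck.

Residual along src→2→0→7→6→t: src→2: 3, 2→0: 3, 0→7: 4, 7→6: 5, 6→t: 1.
Bottleneck = min = 1.

src→2→0→7→6→t, bottleneck 1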